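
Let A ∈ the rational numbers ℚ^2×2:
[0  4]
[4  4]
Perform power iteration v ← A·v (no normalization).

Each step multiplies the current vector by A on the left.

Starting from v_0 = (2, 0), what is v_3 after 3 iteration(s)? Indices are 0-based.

v_3 = (128, 256)

v_0 = (2, 0).
v_1 = A·v_0 = (0, 8).
v_2 = A·v_1 = (32, 32).
v_3 = A·v_2 = (128, 256).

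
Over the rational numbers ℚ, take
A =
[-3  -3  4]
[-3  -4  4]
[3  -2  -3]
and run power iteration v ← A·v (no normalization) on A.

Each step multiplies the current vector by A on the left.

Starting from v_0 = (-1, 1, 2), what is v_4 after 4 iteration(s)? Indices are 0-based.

v_0 = (-1, 1, 2).
v_1 = A·v_0 = (8, 7, -11).
v_2 = A·v_1 = (-89, -96, 43).
v_3 = A·v_2 = (727, 823, -204).
v_4 = A·v_3 = (-5466, -6289, 1147).

v_4 = (-5466, -6289, 1147)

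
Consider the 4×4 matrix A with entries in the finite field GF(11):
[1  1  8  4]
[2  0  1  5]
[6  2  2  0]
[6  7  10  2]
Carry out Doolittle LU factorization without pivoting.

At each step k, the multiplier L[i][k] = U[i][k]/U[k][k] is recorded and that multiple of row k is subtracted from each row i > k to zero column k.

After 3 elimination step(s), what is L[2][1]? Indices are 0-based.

k=0: U[0][0]=1
  eliminate (1,0): mult=2, new row 1: (0, 9, 7, 8); set L[1][0]=2
  eliminate (2,0): mult=6, new row 2: (0, 7, 9, 9); set L[2][0]=6
  eliminate (3,0): mult=6, new row 3: (0, 1, 6, 0); set L[3][0]=6
k=1: U[1][1]=9
  eliminate (2,1): mult=2, new row 2: (0, 0, 6, 4); set L[2][1]=2
  eliminate (3,1): mult=5, new row 3: (0, 0, 4, 4); set L[3][1]=5
k=2: U[2][2]=6
  eliminate (3,2): mult=8, new row 3: (0, 0, 0, 5); set L[3][2]=8

L[2][1] = 2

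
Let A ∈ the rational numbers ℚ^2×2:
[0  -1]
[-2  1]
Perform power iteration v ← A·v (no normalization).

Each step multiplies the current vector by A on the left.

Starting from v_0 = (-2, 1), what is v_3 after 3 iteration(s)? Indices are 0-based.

v_3 = (-7, 17)

v_0 = (-2, 1).
v_1 = A·v_0 = (-1, 5).
v_2 = A·v_1 = (-5, 7).
v_3 = A·v_2 = (-7, 17).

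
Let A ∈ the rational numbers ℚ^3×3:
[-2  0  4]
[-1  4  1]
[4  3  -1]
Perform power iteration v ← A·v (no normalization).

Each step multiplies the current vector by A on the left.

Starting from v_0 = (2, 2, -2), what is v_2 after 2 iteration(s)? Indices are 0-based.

v_2 = (88, 44, -52)

v_0 = (2, 2, -2).
v_1 = A·v_0 = (-12, 4, 16).
v_2 = A·v_1 = (88, 44, -52).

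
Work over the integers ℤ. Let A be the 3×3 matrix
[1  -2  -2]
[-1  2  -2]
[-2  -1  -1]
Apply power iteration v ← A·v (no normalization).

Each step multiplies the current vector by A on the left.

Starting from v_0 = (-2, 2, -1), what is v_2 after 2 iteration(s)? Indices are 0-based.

v_2 = (-26, 14, -3)

v_0 = (-2, 2, -1).
v_1 = A·v_0 = (-4, 8, 3).
v_2 = A·v_1 = (-26, 14, -3).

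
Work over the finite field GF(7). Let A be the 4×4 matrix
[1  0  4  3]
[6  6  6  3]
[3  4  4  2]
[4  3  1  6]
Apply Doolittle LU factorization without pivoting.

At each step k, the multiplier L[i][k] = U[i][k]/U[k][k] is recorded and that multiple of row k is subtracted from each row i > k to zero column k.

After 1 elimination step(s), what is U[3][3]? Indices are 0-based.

U[3][3] = 1

k=0: U[0][0]=1
  eliminate (1,0): mult=6, new row 1: (0, 6, 3, 6); set L[1][0]=6
  eliminate (2,0): mult=3, new row 2: (0, 4, 6, 0); set L[2][0]=3
  eliminate (3,0): mult=4, new row 3: (0, 3, 6, 1); set L[3][0]=4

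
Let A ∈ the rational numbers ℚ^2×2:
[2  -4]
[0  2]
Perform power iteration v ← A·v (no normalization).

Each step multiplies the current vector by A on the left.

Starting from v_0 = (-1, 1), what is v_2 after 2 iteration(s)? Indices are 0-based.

v_2 = (-20, 4)

v_0 = (-1, 1).
v_1 = A·v_0 = (-6, 2).
v_2 = A·v_1 = (-20, 4).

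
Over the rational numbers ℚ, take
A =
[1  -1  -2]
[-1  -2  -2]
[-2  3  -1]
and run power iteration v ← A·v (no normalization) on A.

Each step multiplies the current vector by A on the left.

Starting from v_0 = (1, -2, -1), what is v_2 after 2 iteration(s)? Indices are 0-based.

v_0 = (1, -2, -1).
v_1 = A·v_0 = (5, 5, -7).
v_2 = A·v_1 = (14, -1, 12).

v_2 = (14, -1, 12)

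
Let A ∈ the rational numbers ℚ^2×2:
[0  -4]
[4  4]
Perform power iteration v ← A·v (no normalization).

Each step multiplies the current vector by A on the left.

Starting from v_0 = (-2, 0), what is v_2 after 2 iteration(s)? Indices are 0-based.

v_0 = (-2, 0).
v_1 = A·v_0 = (0, -8).
v_2 = A·v_1 = (32, -32).

v_2 = (32, -32)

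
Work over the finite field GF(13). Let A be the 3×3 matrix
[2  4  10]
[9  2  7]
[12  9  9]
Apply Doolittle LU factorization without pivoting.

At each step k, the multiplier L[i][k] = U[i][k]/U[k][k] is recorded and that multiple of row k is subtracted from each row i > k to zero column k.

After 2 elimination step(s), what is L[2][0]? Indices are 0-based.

[col 0] pivot 2
  R1 -= 11*R0 → (0, 10, 1)  (L[1][0] := 11)
  R2 -= 6*R0 → (0, 11, 1)  (L[2][0] := 6)
[col 1] pivot 10
  R2 -= 5*R1 → (0, 0, 9)  (L[2][1] := 5)

L[2][0] = 6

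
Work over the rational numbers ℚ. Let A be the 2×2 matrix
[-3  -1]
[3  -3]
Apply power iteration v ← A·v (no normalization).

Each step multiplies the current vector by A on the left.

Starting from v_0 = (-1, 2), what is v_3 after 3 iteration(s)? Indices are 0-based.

v_3 = (-48, -72)

v_0 = (-1, 2).
v_1 = A·v_0 = (1, -9).
v_2 = A·v_1 = (6, 30).
v_3 = A·v_2 = (-48, -72).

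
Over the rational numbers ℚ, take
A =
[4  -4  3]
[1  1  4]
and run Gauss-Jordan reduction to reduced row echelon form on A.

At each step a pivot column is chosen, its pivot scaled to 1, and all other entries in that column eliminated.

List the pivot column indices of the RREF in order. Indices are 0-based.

[1] R0 /= 4  ⇒  (1, -1, 3/4)
     R1 -= 1·R0  ⇒  (0, 2, 13/4)
[2] R1 /= 2  ⇒  (0, 1, 13/8)
     R0 -= -1·R1  ⇒  (1, 0, 19/8)

pivot columns: 0, 1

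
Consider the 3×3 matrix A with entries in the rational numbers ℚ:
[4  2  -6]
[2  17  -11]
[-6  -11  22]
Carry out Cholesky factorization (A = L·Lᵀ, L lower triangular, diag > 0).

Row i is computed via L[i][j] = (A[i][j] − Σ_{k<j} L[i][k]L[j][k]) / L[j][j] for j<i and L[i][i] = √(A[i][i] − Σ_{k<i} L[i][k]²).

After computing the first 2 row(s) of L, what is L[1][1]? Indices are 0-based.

L[1][1] = 4

Step 1: L[0][0] = √(4) = 2.
  L[1][0] = (2) / L[0][0] = 1.
Step 2: L[1][1] = √(16) = 4.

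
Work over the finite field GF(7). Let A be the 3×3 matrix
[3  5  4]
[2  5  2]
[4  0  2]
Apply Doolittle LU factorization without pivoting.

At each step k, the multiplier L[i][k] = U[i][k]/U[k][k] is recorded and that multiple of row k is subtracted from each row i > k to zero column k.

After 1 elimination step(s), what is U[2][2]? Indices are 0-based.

U[2][2] = 6

[col 0] pivot 3
  R1 -= 3*R0 → (0, 4, 4)  (L[1][0] := 3)
  R2 -= 6*R0 → (0, 5, 6)  (L[2][0] := 6)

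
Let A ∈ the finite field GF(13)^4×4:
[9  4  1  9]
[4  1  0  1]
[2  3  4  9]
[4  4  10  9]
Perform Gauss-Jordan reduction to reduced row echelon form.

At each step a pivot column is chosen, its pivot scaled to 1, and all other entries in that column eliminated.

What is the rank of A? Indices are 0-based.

pivot(0,0)=9: scale R0 → (1, 12, 3, 1)
  clear (1,0): R1 −= (4)R0 → (0, 5, 1, 10)
  clear (2,0): R2 −= (2)R0 → (0, 5, 11, 7)
  clear (3,0): R3 −= (4)R0 → (0, 8, 11, 5)
pivot(1,1)=5: scale R1 → (0, 1, 8, 2)
  clear (0,1): R0 −= (12)R1 → (1, 0, 11, 3)
  clear (2,1): R2 −= (5)R1 → (0, 0, 10, 10)
  clear (3,1): R3 −= (8)R1 → (0, 0, 12, 2)
pivot(2,2)=10: scale R2 → (0, 0, 1, 1)
  clear (0,2): R0 −= (11)R2 → (1, 0, 0, 5)
  clear (1,2): R1 −= (8)R2 → (0, 1, 0, 7)
  clear (3,2): R3 −= (12)R2 → (0, 0, 0, 3)
pivot(3,3)=3: scale R3 → (0, 0, 0, 1)
  clear (0,3): R0 −= (5)R3 → (1, 0, 0, 0)
  clear (1,3): R1 −= (7)R3 → (0, 1, 0, 0)
  clear (2,3): R2 −= (1)R3 → (0, 0, 1, 0)

rank = 4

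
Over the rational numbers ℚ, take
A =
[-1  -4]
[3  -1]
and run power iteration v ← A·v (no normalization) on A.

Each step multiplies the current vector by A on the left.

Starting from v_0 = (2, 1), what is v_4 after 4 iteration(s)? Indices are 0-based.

v_4 = (-30, 337)

v_0 = (2, 1).
v_1 = A·v_0 = (-6, 5).
v_2 = A·v_1 = (-14, -23).
v_3 = A·v_2 = (106, -19).
v_4 = A·v_3 = (-30, 337).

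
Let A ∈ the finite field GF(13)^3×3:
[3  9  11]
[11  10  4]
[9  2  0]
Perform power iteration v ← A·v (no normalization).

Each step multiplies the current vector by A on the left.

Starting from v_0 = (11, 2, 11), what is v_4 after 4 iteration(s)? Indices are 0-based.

v_4 = (1, 5, 3)

v_0 = (11, 2, 11).
v_1 = A·v_0 = (3, 3, 12).
v_2 = A·v_1 = (12, 7, 7).
v_3 = A·v_2 = (7, 9, 5).
v_4 = A·v_3 = (1, 5, 3).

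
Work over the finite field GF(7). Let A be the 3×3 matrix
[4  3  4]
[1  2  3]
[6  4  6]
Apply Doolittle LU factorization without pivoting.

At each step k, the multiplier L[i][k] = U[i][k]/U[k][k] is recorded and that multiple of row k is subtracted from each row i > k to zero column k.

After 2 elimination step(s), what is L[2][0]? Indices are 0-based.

L[2][0] = 5

[col 0] pivot 4
  R1 -= 2*R0 → (0, 3, 2)  (L[1][0] := 2)
  R2 -= 5*R0 → (0, 3, 0)  (L[2][0] := 5)
[col 1] pivot 3
  R2 -= 1*R1 → (0, 0, 5)  (L[2][1] := 1)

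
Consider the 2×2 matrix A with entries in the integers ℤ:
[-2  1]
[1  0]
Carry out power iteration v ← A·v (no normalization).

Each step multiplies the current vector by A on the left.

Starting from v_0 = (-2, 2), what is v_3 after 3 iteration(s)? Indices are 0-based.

v_0 = (-2, 2).
v_1 = A·v_0 = (6, -2).
v_2 = A·v_1 = (-14, 6).
v_3 = A·v_2 = (34, -14).

v_3 = (34, -14)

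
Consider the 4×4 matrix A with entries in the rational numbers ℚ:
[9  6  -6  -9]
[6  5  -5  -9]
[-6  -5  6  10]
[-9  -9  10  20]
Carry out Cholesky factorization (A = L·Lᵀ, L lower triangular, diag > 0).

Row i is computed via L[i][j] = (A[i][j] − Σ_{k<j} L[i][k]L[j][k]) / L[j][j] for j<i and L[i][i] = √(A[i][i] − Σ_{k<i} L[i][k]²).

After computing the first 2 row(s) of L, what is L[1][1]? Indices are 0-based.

L[1][1] = 1

Step 1: L[0][0] = √(9) = 3.
  L[1][0] = (6) / L[0][0] = 2.
Step 2: L[1][1] = √(1) = 1.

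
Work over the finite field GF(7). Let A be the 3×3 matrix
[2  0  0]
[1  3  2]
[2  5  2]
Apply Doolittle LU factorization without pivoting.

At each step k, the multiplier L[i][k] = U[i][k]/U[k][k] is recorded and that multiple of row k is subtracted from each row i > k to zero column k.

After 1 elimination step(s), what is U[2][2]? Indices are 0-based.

U[2][2] = 2

Step 1: pivot at (0,0) is 2.
  row1 ← row1 − (4)·row0  ⇒  L[1][0]=4, U row1=(0, 3, 2)
  row2 ← row2 − (1)·row0  ⇒  L[2][0]=1, U row2=(0, 5, 2)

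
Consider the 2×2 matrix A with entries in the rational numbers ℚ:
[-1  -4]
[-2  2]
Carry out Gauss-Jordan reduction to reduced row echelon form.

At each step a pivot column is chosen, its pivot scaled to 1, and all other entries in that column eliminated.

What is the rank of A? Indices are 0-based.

rank = 2

[1] R0 /= -1  ⇒  (1, 4)
     R1 -= -2·R0  ⇒  (0, 10)
[2] R1 /= 10  ⇒  (0, 1)
     R0 -= 4·R1  ⇒  (1, 0)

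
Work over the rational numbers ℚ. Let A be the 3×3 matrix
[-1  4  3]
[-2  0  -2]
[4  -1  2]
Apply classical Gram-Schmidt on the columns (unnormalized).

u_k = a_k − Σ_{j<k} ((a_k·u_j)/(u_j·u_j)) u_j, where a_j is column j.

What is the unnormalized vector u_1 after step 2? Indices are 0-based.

u_1 = (76/21, -16/21, 11/21)

Step 1: u_0 = a_0 = (-1, -2, 4).
Step 2: u_1 = a_1 − (-8/21)·u_0 = (76/21, -16/21, 11/21).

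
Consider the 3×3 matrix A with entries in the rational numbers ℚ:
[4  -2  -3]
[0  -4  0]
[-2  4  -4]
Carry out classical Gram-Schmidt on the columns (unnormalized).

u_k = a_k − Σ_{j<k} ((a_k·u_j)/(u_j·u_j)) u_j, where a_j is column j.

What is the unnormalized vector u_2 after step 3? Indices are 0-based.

Step 1: u_0 = a_0 = (4, 0, -2).
Step 2: u_1 = a_1 − (-4/5)·u_0 = (6/5, -4, 12/5).
Step 3: u_2 = a_2 − (-1/5)·u_0 − (-33/58)·u_1 = (-44/29, -66/29, -88/29).

u_2 = (-44/29, -66/29, -88/29)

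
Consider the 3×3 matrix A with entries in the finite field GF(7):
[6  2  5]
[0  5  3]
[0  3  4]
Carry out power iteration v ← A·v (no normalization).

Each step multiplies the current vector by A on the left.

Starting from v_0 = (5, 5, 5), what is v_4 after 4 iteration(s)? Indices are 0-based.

v_4 = (2, 2, 0)

v_0 = (5, 5, 5).
v_1 = A·v_0 = (2, 5, 0).
v_2 = A·v_1 = (1, 4, 1).
v_3 = A·v_2 = (5, 2, 2).
v_4 = A·v_3 = (2, 2, 0).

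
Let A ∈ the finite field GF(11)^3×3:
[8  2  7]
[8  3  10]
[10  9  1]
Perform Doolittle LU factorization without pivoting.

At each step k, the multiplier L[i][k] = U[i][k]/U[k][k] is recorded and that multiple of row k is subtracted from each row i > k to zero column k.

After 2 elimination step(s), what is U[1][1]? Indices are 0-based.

U[1][1] = 1

Step 1: pivot at (0,0) is 8.
  row1 ← row1 − (1)·row0  ⇒  L[1][0]=1, U row1=(0, 1, 3)
  row2 ← row2 − (4)·row0  ⇒  L[2][0]=4, U row2=(0, 1, 6)
Step 2: pivot at (1,1) is 1.
  row2 ← row2 − (1)·row1  ⇒  L[2][1]=1, U row2=(0, 0, 3)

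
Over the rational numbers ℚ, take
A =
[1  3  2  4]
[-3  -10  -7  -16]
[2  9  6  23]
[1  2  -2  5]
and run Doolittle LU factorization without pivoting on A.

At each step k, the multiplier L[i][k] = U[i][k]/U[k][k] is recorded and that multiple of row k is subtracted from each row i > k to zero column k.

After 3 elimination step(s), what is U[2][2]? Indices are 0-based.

U[2][2] = -1

[col 0] pivot 1
  R1 -= -3*R0 → (0, -1, -1, -4)  (L[1][0] := -3)
  R2 -= 2*R0 → (0, 3, 2, 15)  (L[2][0] := 2)
  R3 -= 1*R0 → (0, -1, -4, 1)  (L[3][0] := 1)
[col 1] pivot -1
  R2 -= -3*R1 → (0, 0, -1, 3)  (L[2][1] := -3)
  R3 -= 1*R1 → (0, 0, -3, 5)  (L[3][1] := 1)
[col 2] pivot -1
  R3 -= 3*R2 → (0, 0, 0, -4)  (L[3][2] := 3)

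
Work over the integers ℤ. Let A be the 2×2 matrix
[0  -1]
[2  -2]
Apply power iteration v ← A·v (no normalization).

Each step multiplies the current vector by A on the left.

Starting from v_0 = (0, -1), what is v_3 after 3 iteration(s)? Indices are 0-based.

v_0 = (0, -1).
v_1 = A·v_0 = (1, 2).
v_2 = A·v_1 = (-2, -2).
v_3 = A·v_2 = (2, 0).

v_3 = (2, 0)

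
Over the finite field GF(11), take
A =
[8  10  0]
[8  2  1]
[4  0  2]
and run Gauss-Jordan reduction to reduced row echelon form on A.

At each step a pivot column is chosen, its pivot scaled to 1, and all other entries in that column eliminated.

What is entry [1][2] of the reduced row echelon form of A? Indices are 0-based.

M[1][2] = 4

step 1: normalize row 0 (÷8) = (1, 4, 0)
  row 1: subtract 8×row0 = (0, 3, 1)
  row 2: subtract 4×row0 = (0, 6, 2)
step 2: normalize row 1 (÷3) = (0, 1, 4)
  row 0: subtract 4×row1 = (1, 0, 6)
  row 2: subtract 6×row1 = (0, 0, 0)
skip col 2 (zero from row 2)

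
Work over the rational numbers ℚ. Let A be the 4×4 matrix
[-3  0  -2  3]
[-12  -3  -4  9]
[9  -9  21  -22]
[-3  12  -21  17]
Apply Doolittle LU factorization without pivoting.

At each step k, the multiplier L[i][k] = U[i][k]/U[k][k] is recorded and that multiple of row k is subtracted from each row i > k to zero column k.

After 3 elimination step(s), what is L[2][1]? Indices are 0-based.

[col 0] pivot -3
  R1 -= 4*R0 → (0, -3, 4, -3)  (L[1][0] := 4)
  R2 -= -3*R0 → (0, -9, 15, -13)  (L[2][0] := -3)
  R3 -= 1*R0 → (0, 12, -19, 14)  (L[3][0] := 1)
[col 1] pivot -3
  R2 -= 3*R1 → (0, 0, 3, -4)  (L[2][1] := 3)
  R3 -= -4*R1 → (0, 0, -3, 2)  (L[3][1] := -4)
[col 2] pivot 3
  R3 -= -1*R2 → (0, 0, 0, -2)  (L[3][2] := -1)

L[2][1] = 3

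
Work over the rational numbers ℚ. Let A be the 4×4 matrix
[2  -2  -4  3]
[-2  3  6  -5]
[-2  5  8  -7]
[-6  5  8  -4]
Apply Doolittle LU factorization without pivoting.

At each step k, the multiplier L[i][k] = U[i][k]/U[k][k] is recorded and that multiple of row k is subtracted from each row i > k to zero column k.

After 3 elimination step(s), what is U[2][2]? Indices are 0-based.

U[2][2] = -2

k=0: U[0][0]=2
  eliminate (1,0): mult=-1, new row 1: (0, 1, 2, -2); set L[1][0]=-1
  eliminate (2,0): mult=-1, new row 2: (0, 3, 4, -4); set L[2][0]=-1
  eliminate (3,0): mult=-3, new row 3: (0, -1, -4, 5); set L[3][0]=-3
k=1: U[1][1]=1
  eliminate (2,1): mult=3, new row 2: (0, 0, -2, 2); set L[2][1]=3
  eliminate (3,1): mult=-1, new row 3: (0, 0, -2, 3); set L[3][1]=-1
k=2: U[2][2]=-2
  eliminate (3,2): mult=1, new row 3: (0, 0, 0, 1); set L[3][2]=1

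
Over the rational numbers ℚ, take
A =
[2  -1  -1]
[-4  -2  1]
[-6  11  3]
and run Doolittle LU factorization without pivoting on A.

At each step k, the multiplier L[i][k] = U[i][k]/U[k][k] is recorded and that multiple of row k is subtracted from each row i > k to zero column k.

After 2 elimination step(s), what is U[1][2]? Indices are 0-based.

U[1][2] = -1

[col 0] pivot 2
  R1 -= -2*R0 → (0, -4, -1)  (L[1][0] := -2)
  R2 -= -3*R0 → (0, 8, 0)  (L[2][0] := -3)
[col 1] pivot -4
  R2 -= -2*R1 → (0, 0, -2)  (L[2][1] := -2)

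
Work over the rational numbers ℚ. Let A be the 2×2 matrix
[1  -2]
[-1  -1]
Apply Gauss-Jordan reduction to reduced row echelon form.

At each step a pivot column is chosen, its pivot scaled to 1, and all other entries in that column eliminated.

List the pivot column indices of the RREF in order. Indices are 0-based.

pivot(0,0)=1: scale R0 → (1, -2)
  clear (1,0): R1 −= (-1)R0 → (0, -3)
pivot(1,1)=-3: scale R1 → (0, 1)
  clear (0,1): R0 −= (-2)R1 → (1, 0)

pivot columns: 0, 1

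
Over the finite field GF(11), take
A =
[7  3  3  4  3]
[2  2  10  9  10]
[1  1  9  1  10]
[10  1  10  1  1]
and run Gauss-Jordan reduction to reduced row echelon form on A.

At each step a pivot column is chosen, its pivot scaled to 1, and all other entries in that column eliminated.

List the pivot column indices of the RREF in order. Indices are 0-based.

[1] R0 /= 7  ⇒  (1, 2, 2, 10, 2)
     R1 -= 2·R0  ⇒  (0, 9, 6, 0, 6)
     R2 -= 1·R0  ⇒  (0, 10, 7, 2, 8)
     R3 -= 10·R0  ⇒  (0, 3, 1, 0, 3)
[2] R1 /= 9  ⇒  (0, 1, 8, 0, 8)
     R0 -= 2·R1  ⇒  (1, 0, 8, 10, 8)
     R2 -= 10·R1  ⇒  (0, 0, 4, 2, 5)
     R3 -= 3·R1  ⇒  (0, 0, 10, 0, 1)
[3] R2 /= 4  ⇒  (0, 0, 1, 6, 4)
     R0 -= 8·R2  ⇒  (1, 0, 0, 6, 9)
     R1 -= 8·R2  ⇒  (0, 1, 0, 7, 9)
     R3 -= 10·R2  ⇒  (0, 0, 0, 6, 5)
[4] R3 /= 6  ⇒  (0, 0, 0, 1, 10)
     R0 -= 6·R3  ⇒  (1, 0, 0, 0, 4)
     R1 -= 7·R3  ⇒  (0, 1, 0, 0, 5)
     R2 -= 6·R3  ⇒  (0, 0, 1, 0, 10)

pivot columns: 0, 1, 2, 3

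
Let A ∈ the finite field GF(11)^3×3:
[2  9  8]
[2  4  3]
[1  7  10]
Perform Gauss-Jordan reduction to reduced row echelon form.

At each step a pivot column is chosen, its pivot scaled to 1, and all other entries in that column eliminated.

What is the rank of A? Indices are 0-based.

step 1: normalize row 0 (÷2) = (1, 10, 4)
  row 1: subtract 2×row0 = (0, 6, 6)
  row 2: subtract 1×row0 = (0, 8, 6)
step 2: normalize row 1 (÷6) = (0, 1, 1)
  row 0: subtract 10×row1 = (1, 0, 5)
  row 2: subtract 8×row1 = (0, 0, 9)
step 3: normalize row 2 (÷9) = (0, 0, 1)
  row 0: subtract 5×row2 = (1, 0, 0)
  row 1: subtract 1×row2 = (0, 1, 0)

rank = 3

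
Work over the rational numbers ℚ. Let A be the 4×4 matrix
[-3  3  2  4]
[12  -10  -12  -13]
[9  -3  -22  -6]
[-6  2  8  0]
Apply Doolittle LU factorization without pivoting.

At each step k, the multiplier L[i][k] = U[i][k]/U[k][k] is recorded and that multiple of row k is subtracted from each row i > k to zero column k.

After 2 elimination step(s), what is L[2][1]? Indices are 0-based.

L[2][1] = 3

k=0: U[0][0]=-3
  eliminate (1,0): mult=-4, new row 1: (0, 2, -4, 3); set L[1][0]=-4
  eliminate (2,0): mult=-3, new row 2: (0, 6, -16, 6); set L[2][0]=-3
  eliminate (3,0): mult=2, new row 3: (0, -4, 4, -8); set L[3][0]=2
k=1: U[1][1]=2
  eliminate (2,1): mult=3, new row 2: (0, 0, -4, -3); set L[2][1]=3
  eliminate (3,1): mult=-2, new row 3: (0, 0, -4, -2); set L[3][1]=-2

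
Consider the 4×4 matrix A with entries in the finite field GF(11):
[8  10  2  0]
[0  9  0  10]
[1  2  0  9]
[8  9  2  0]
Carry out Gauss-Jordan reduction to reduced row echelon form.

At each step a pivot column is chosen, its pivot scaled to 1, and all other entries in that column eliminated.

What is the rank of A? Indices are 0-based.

pivot(0,0)=8: scale R0 → (1, 4, 3, 0)
  clear (2,0): R2 −= (1)R0 → (0, 9, 8, 9)
  clear (3,0): R3 −= (8)R0 → (0, 10, 0, 0)
pivot(1,1)=9: scale R1 → (0, 1, 0, 6)
  clear (0,1): R0 −= (4)R1 → (1, 0, 3, 9)
  clear (2,1): R2 −= (9)R1 → (0, 0, 8, 10)
  clear (3,1): R3 −= (10)R1 → (0, 0, 0, 6)
pivot(2,2)=8: scale R2 → (0, 0, 1, 4)
  clear (0,2): R0 −= (3)R2 → (1, 0, 0, 8)
pivot(3,3)=6: scale R3 → (0, 0, 0, 1)
  clear (0,3): R0 −= (8)R3 → (1, 0, 0, 0)
  clear (1,3): R1 −= (6)R3 → (0, 1, 0, 0)
  clear (2,3): R2 −= (4)R3 → (0, 0, 1, 0)

rank = 4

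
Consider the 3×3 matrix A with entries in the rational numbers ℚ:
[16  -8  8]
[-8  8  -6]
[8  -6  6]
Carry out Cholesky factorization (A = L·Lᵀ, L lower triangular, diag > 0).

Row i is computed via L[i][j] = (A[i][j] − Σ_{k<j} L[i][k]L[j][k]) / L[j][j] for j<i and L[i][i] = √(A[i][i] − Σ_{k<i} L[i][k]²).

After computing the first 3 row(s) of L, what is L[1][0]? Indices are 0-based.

Step 1: L[0][0] = √(16) = 4.
  L[1][0] = (-8) / L[0][0] = -2.
Step 2: L[1][1] = √(4) = 2.
  L[2][0] = (8) / L[0][0] = 2.
  L[2][1] = (-2) / L[1][1] = -1.
Step 3: L[2][2] = √(1) = 1.

L[1][0] = -2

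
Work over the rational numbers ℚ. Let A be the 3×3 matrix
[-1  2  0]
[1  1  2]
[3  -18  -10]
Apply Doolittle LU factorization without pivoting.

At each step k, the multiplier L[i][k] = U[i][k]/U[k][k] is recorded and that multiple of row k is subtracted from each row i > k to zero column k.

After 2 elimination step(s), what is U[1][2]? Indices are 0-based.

k=0: U[0][0]=-1
  eliminate (1,0): mult=-1, new row 1: (0, 3, 2); set L[1][0]=-1
  eliminate (2,0): mult=-3, new row 2: (0, -12, -10); set L[2][0]=-3
k=1: U[1][1]=3
  eliminate (2,1): mult=-4, new row 2: (0, 0, -2); set L[2][1]=-4

U[1][2] = 2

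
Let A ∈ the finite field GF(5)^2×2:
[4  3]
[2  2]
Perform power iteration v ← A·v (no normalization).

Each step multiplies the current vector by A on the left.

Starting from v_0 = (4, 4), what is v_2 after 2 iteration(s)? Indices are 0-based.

v_2 = (0, 3)

v_0 = (4, 4).
v_1 = A·v_0 = (3, 1).
v_2 = A·v_1 = (0, 3).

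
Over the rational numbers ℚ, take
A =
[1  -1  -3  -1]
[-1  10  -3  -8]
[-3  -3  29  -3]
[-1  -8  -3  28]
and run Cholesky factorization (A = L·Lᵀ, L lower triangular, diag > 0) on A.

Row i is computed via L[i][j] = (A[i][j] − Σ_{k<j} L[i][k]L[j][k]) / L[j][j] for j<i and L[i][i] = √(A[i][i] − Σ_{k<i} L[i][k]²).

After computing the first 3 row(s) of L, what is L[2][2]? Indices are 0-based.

L[2][2] = 4

Step 1: L[0][0] = √(1) = 1.
  L[1][0] = (-1) / L[0][0] = -1.
Step 2: L[1][1] = √(9) = 3.
  L[2][0] = (-3) / L[0][0] = -3.
  L[2][1] = (-6) / L[1][1] = -2.
Step 3: L[2][2] = √(16) = 4.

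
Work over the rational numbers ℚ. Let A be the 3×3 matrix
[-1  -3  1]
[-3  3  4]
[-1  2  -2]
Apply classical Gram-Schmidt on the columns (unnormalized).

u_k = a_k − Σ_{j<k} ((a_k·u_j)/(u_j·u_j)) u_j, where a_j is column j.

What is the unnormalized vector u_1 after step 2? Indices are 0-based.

u_1 = (-41/11, 9/11, 14/11)

Step 1: u_0 = a_0 = (-1, -3, -1).
Step 2: u_1 = a_1 − (-8/11)·u_0 = (-41/11, 9/11, 14/11).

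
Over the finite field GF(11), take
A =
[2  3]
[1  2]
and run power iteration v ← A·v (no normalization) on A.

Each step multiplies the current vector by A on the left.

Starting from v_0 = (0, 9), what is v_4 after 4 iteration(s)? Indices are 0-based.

v_4 = (5, 4)

v_0 = (0, 9).
v_1 = A·v_0 = (5, 7).
v_2 = A·v_1 = (9, 8).
v_3 = A·v_2 = (9, 3).
v_4 = A·v_3 = (5, 4).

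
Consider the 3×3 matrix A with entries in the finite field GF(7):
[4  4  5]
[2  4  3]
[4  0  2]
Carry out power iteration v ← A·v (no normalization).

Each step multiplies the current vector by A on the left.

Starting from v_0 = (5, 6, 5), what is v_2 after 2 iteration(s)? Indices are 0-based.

v_0 = (5, 6, 5).
v_1 = A·v_0 = (6, 0, 2).
v_2 = A·v_1 = (6, 4, 0).

v_2 = (6, 4, 0)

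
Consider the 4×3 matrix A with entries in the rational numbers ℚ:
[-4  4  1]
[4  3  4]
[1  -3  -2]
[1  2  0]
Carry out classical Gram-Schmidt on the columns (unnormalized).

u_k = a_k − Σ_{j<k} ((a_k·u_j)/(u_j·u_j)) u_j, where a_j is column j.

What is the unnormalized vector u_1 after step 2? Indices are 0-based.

Step 1: u_0 = a_0 = (-4, 4, 1, 1).
Step 2: u_1 = a_1 − (-5/34)·u_0 = (58/17, 61/17, -97/34, 73/34).

u_1 = (58/17, 61/17, -97/34, 73/34)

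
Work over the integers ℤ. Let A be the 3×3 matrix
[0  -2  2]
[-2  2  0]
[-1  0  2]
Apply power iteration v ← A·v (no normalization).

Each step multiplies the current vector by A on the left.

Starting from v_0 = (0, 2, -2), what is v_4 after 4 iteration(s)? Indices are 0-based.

v_0 = (0, 2, -2).
v_1 = A·v_0 = (-8, 4, -4).
v_2 = A·v_1 = (-16, 24, 0).
v_3 = A·v_2 = (-48, 80, 16).
v_4 = A·v_3 = (-128, 256, 80).

v_4 = (-128, 256, 80)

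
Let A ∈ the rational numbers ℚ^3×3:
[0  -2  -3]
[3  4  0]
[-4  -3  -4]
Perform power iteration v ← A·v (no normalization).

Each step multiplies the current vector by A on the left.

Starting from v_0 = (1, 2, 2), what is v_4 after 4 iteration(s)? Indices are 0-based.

v_4 = (1154, -187, 2548)

v_0 = (1, 2, 2).
v_1 = A·v_0 = (-10, 11, -18).
v_2 = A·v_1 = (32, 14, 79).
v_3 = A·v_2 = (-265, 152, -486).
v_4 = A·v_3 = (1154, -187, 2548).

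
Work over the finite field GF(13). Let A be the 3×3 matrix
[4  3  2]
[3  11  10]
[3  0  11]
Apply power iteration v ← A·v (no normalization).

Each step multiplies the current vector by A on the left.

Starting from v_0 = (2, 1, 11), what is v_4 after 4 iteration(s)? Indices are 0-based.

v_4 = (3, 5, 9)

v_0 = (2, 1, 11).
v_1 = A·v_0 = (7, 10, 10).
v_2 = A·v_1 = (0, 10, 1).
v_3 = A·v_2 = (6, 3, 11).
v_4 = A·v_3 = (3, 5, 9).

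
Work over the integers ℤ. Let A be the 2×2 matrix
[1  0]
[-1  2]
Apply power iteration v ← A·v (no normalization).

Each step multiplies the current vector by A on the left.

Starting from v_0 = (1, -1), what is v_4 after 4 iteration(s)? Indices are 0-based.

v_4 = (1, -31)

v_0 = (1, -1).
v_1 = A·v_0 = (1, -3).
v_2 = A·v_1 = (1, -7).
v_3 = A·v_2 = (1, -15).
v_4 = A·v_3 = (1, -31).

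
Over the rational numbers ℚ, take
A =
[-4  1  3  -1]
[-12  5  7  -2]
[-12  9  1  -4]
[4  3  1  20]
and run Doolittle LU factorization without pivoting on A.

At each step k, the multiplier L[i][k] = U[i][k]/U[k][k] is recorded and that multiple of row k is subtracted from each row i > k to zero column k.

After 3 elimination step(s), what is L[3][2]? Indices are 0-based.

L[3][2] = -4

Step 1: pivot at (0,0) is -4.
  row1 ← row1 − (3)·row0  ⇒  L[1][0]=3, U row1=(0, 2, -2, 1)
  row2 ← row2 − (3)·row0  ⇒  L[2][0]=3, U row2=(0, 6, -8, -1)
  row3 ← row3 − (-1)·row0  ⇒  L[3][0]=-1, U row3=(0, 4, 4, 19)
Step 2: pivot at (1,1) is 2.
  row2 ← row2 − (3)·row1  ⇒  L[2][1]=3, U row2=(0, 0, -2, -4)
  row3 ← row3 − (2)·row1  ⇒  L[3][1]=2, U row3=(0, 0, 8, 17)
Step 3: pivot at (2,2) is -2.
  row3 ← row3 − (-4)·row2  ⇒  L[3][2]=-4, U row3=(0, 0, 0, 1)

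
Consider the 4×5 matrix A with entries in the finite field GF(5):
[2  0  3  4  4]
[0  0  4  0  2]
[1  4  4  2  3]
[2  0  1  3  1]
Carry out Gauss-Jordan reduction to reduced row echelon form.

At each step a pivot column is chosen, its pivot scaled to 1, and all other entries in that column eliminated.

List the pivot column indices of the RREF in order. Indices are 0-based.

pivot columns: 0, 1, 2, 3

[1] R0 /= 2  ⇒  (1, 0, 4, 2, 2)
     R2 -= 1·R0  ⇒  (0, 4, 0, 0, 1)
     R3 -= 2·R0  ⇒  (0, 0, 3, 4, 2)
[2] R1 <-> R2
[2] R1 /= 4  ⇒  (0, 1, 0, 0, 4)
[3] R2 /= 4  ⇒  (0, 0, 1, 0, 3)
     R0 -= 4·R2  ⇒  (1, 0, 0, 2, 0)
     R3 -= 3·R2  ⇒  (0, 0, 0, 4, 3)
[4] R3 /= 4  ⇒  (0, 0, 0, 1, 2)
     R0 -= 2·R3  ⇒  (1, 0, 0, 0, 1)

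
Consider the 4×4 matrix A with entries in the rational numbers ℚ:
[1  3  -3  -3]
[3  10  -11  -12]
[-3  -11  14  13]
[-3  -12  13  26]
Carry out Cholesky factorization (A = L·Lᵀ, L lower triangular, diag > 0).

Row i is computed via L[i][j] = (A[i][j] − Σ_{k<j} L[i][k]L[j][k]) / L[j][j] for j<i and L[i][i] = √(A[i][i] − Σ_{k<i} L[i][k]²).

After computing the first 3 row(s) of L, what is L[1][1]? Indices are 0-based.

L[1][1] = 1

Step 1: L[0][0] = √(1) = 1.
  L[1][0] = (3) / L[0][0] = 3.
Step 2: L[1][1] = √(1) = 1.
  L[2][0] = (-3) / L[0][0] = -3.
  L[2][1] = (-2) / L[1][1] = -2.
Step 3: L[2][2] = √(1) = 1.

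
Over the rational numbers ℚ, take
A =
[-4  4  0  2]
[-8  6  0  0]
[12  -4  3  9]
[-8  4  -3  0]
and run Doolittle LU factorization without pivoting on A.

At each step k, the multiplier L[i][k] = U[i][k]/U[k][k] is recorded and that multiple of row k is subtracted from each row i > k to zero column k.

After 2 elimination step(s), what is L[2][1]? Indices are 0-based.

Step 1: pivot at (0,0) is -4.
  row1 ← row1 − (2)·row0  ⇒  L[1][0]=2, U row1=(0, -2, 0, -4)
  row2 ← row2 − (-3)·row0  ⇒  L[2][0]=-3, U row2=(0, 8, 3, 15)
  row3 ← row3 − (2)·row0  ⇒  L[3][0]=2, U row3=(0, -4, -3, -4)
Step 2: pivot at (1,1) is -2.
  row2 ← row2 − (-4)·row1  ⇒  L[2][1]=-4, U row2=(0, 0, 3, -1)
  row3 ← row3 − (2)·row1  ⇒  L[3][1]=2, U row3=(0, 0, -3, 4)

L[2][1] = -4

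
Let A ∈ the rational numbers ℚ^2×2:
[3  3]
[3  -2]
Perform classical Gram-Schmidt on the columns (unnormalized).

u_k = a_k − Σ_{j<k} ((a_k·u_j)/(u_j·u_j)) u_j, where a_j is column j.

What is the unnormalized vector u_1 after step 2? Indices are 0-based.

Step 1: u_0 = a_0 = (3, 3).
Step 2: u_1 = a_1 − (1/6)·u_0 = (5/2, -5/2).

u_1 = (5/2, -5/2)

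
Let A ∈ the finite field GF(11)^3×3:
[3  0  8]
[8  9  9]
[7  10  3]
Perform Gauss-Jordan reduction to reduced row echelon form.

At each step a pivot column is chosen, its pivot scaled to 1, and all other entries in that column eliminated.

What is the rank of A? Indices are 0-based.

rank = 3

step 1: normalize row 0 (÷3) = (1, 0, 10)
  row 1: subtract 8×row0 = (0, 9, 6)
  row 2: subtract 7×row0 = (0, 10, 10)
step 2: normalize row 1 (÷9) = (0, 1, 8)
  row 2: subtract 10×row1 = (0, 0, 7)
step 3: normalize row 2 (÷7) = (0, 0, 1)
  row 0: subtract 10×row2 = (1, 0, 0)
  row 1: subtract 8×row2 = (0, 1, 0)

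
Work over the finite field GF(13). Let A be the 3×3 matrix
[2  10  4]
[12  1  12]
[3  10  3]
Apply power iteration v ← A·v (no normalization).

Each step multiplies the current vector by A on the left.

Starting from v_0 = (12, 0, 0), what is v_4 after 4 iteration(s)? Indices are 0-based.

v_4 = (9, 1, 10)

v_0 = (12, 0, 0).
v_1 = A·v_0 = (11, 1, 10).
v_2 = A·v_1 = (7, 6, 8).
v_3 = A·v_2 = (2, 4, 1).
v_4 = A·v_3 = (9, 1, 10).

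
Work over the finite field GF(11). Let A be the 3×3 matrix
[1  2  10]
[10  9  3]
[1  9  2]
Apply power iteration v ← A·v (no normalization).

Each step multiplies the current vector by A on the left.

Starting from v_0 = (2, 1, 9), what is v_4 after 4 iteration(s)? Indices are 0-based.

v_0 = (2, 1, 9).
v_1 = A·v_0 = (6, 1, 7).
v_2 = A·v_1 = (1, 2, 7).
v_3 = A·v_2 = (9, 5, 0).
v_4 = A·v_3 = (8, 3, 10).

v_4 = (8, 3, 10)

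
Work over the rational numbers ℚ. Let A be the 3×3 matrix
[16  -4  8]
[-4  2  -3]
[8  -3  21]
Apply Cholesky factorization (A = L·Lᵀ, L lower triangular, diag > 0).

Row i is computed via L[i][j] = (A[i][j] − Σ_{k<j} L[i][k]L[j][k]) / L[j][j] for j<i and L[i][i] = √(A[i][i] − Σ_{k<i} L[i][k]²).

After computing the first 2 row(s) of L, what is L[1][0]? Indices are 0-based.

Step 1: L[0][0] = √(16) = 4.
  L[1][0] = (-4) / L[0][0] = -1.
Step 2: L[1][1] = √(1) = 1.

L[1][0] = -1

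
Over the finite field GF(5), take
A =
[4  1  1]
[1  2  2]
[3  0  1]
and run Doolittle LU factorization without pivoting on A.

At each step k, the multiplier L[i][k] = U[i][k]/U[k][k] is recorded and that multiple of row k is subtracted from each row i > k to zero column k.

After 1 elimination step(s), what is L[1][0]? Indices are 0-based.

L[1][0] = 4

k=0: U[0][0]=4
  eliminate (1,0): mult=4, new row 1: (0, 3, 3); set L[1][0]=4
  eliminate (2,0): mult=2, new row 2: (0, 3, 4); set L[2][0]=2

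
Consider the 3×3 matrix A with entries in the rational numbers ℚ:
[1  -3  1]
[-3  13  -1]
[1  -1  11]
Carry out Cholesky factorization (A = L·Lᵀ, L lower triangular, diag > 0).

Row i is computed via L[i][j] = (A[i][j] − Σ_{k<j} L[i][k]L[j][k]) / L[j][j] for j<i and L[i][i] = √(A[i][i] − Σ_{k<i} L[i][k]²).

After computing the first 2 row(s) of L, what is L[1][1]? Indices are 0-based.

Step 1: L[0][0] = √(1) = 1.
  L[1][0] = (-3) / L[0][0] = -3.
Step 2: L[1][1] = √(4) = 2.

L[1][1] = 2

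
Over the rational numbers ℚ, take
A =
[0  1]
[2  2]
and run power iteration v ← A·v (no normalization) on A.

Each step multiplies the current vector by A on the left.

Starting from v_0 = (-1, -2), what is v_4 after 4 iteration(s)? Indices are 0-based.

v_0 = (-1, -2).
v_1 = A·v_0 = (-2, -6).
v_2 = A·v_1 = (-6, -16).
v_3 = A·v_2 = (-16, -44).
v_4 = A·v_3 = (-44, -120).

v_4 = (-44, -120)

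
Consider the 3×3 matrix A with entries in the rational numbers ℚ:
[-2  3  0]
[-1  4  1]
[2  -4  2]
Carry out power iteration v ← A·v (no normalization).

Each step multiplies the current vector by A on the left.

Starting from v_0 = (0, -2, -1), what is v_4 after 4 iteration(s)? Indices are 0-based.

v_4 = (-51, 0, 372)

v_0 = (0, -2, -1).
v_1 = A·v_0 = (-6, -9, 6).
v_2 = A·v_1 = (-15, -24, 36).
v_3 = A·v_2 = (-42, -45, 138).
v_4 = A·v_3 = (-51, 0, 372).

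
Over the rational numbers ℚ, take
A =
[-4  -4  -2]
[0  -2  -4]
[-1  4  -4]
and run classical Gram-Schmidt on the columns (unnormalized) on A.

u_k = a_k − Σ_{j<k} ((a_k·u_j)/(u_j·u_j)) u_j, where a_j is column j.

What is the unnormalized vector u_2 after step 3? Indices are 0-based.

Step 1: u_0 = a_0 = (-4, 0, -1).
Step 2: u_1 = a_1 − (12/17)·u_0 = (-20/17, -2, 80/17).
Step 3: u_2 = a_2 − (12/17)·u_0 − (-4/13)·u_1 = (6/13, -60/13, -24/13).

u_2 = (6/13, -60/13, -24/13)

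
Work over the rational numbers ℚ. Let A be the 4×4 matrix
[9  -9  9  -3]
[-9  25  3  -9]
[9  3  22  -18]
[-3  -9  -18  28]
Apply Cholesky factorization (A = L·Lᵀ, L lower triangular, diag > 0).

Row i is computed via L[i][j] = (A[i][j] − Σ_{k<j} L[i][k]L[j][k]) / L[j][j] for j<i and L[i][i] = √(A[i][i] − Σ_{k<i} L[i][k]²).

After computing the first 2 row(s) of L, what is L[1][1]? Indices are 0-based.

L[1][1] = 4

Step 1: L[0][0] = √(9) = 3.
  L[1][0] = (-9) / L[0][0] = -3.
Step 2: L[1][1] = √(16) = 4.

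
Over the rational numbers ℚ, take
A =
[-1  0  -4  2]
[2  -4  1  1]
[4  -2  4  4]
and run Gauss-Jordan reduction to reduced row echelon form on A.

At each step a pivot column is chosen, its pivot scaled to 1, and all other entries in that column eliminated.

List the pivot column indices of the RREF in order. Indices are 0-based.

pivot columns: 0, 1, 2

[1] R0 /= -1  ⇒  (1, 0, 4, -2)
     R1 -= 2·R0  ⇒  (0, -4, -7, 5)
     R2 -= 4·R0  ⇒  (0, -2, -12, 12)
[2] R1 /= -4  ⇒  (0, 1, 7/4, -5/4)
     R2 -= -2·R1  ⇒  (0, 0, -17/2, 19/2)
[3] R2 /= -17/2  ⇒  (0, 0, 1, -19/17)
     R0 -= 4·R2  ⇒  (1, 0, 0, 42/17)
     R1 -= 7/4·R2  ⇒  (0, 1, 0, 12/17)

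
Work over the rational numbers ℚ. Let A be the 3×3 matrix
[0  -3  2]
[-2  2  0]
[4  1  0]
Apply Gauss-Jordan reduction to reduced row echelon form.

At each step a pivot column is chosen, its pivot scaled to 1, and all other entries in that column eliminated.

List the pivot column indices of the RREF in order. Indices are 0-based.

pivot columns: 0, 1, 2

[1] R0 <-> R1
[1] R0 /= -2  ⇒  (1, -1, 0)
     R2 -= 4·R0  ⇒  (0, 5, 0)
[2] R1 /= -3  ⇒  (0, 1, -2/3)
     R0 -= -1·R1  ⇒  (1, 0, -2/3)
     R2 -= 5·R1  ⇒  (0, 0, 10/3)
[3] R2 /= 10/3  ⇒  (0, 0, 1)
     R0 -= -2/3·R2  ⇒  (1, 0, 0)
     R1 -= -2/3·R2  ⇒  (0, 1, 0)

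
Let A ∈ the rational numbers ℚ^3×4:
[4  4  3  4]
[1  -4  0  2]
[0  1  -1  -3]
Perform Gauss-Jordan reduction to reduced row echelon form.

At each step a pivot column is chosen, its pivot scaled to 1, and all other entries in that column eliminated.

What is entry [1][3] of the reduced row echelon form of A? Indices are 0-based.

M[1][3] = -13/23

step 1: normalize row 0 (÷4) = (1, 1, 3/4, 1)
  row 1: subtract 1×row0 = (0, -5, -3/4, 1)
step 2: normalize row 1 (÷-5) = (0, 1, 3/20, -1/5)
  row 0: subtract 1×row1 = (1, 0, 3/5, 6/5)
  row 2: subtract 1×row1 = (0, 0, -23/20, -14/5)
step 3: normalize row 2 (÷-23/20) = (0, 0, 1, 56/23)
  row 0: subtract 3/5×row2 = (1, 0, 0, -6/23)
  row 1: subtract 3/20×row2 = (0, 1, 0, -13/23)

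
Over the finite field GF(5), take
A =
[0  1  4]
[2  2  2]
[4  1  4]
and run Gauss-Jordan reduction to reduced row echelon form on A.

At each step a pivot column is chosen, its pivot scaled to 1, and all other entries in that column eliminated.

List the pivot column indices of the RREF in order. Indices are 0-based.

step 1: exchange rows 0,1
step 1: normalize row 0 (÷2) = (1, 1, 1)
  row 2: subtract 4×row0 = (0, 2, 0)
step 2: normalize row 1 (÷1) = (0, 1, 4)
  row 0: subtract 1×row1 = (1, 0, 2)
  row 2: subtract 2×row1 = (0, 0, 2)
step 3: normalize row 2 (÷2) = (0, 0, 1)
  row 0: subtract 2×row2 = (1, 0, 0)
  row 1: subtract 4×row2 = (0, 1, 0)

pivot columns: 0, 1, 2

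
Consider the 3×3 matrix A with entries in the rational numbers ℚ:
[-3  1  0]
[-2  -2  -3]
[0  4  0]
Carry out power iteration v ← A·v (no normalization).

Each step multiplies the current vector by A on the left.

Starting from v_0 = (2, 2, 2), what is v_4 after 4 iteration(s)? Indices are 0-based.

v_0 = (2, 2, 2).
v_1 = A·v_0 = (-4, -14, 8).
v_2 = A·v_1 = (-2, 12, -56).
v_3 = A·v_2 = (18, 148, 48).
v_4 = A·v_3 = (94, -476, 592).

v_4 = (94, -476, 592)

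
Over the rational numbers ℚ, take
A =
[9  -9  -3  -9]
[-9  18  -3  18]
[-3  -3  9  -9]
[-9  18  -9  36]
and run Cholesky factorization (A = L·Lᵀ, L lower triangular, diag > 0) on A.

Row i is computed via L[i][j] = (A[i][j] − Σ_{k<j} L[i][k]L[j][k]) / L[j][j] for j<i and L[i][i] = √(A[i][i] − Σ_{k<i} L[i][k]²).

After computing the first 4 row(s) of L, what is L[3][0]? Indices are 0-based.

Step 1: L[0][0] = √(9) = 3.
  L[1][0] = (-9) / L[0][0] = -3.
Step 2: L[1][1] = √(9) = 3.
  L[2][0] = (-3) / L[0][0] = -1.
  L[2][1] = (-6) / L[1][1] = -2.
Step 3: L[2][2] = √(4) = 2.
  L[3][0] = (-9) / L[0][0] = -3.
  L[3][1] = (9) / L[1][1] = 3.
  L[3][2] = (-6) / L[2][2] = -3.
Step 4: L[3][3] = √(9) = 3.

L[3][0] = -3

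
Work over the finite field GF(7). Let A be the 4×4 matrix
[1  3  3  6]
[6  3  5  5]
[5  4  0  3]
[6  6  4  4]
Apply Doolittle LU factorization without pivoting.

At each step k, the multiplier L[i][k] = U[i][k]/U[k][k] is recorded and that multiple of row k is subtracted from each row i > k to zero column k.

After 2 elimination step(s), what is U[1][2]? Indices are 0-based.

U[1][2] = 1

[col 0] pivot 1
  R1 -= 6*R0 → (0, 6, 1, 4)  (L[1][0] := 6)
  R2 -= 5*R0 → (0, 3, 6, 1)  (L[2][0] := 5)
  R3 -= 6*R0 → (0, 2, 0, 3)  (L[3][0] := 6)
[col 1] pivot 6
  R2 -= 4*R1 → (0, 0, 2, 6)  (L[2][1] := 4)
  R3 -= 5*R1 → (0, 0, 2, 4)  (L[3][1] := 5)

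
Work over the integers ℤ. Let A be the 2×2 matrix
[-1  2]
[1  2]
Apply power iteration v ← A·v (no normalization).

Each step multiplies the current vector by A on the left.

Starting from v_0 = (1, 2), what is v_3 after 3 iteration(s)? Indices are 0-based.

v_3 = (19, 33)

v_0 = (1, 2).
v_1 = A·v_0 = (3, 5).
v_2 = A·v_1 = (7, 13).
v_3 = A·v_2 = (19, 33).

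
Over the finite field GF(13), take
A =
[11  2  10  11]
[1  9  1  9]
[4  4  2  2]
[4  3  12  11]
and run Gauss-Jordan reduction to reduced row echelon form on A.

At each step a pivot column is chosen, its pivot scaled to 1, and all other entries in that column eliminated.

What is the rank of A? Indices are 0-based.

rank = 4

step 1: normalize row 0 (÷11) = (1, 12, 8, 1)
  row 1: subtract 1×row0 = (0, 10, 6, 8)
  row 2: subtract 4×row0 = (0, 8, 9, 11)
  row 3: subtract 4×row0 = (0, 7, 6, 7)
step 2: normalize row 1 (÷10) = (0, 1, 11, 6)
  row 0: subtract 12×row1 = (1, 0, 6, 7)
  row 2: subtract 8×row1 = (0, 0, 12, 2)
  row 3: subtract 7×row1 = (0, 0, 7, 4)
step 3: normalize row 2 (÷12) = (0, 0, 1, 11)
  row 0: subtract 6×row2 = (1, 0, 0, 6)
  row 1: subtract 11×row2 = (0, 1, 0, 2)
  row 3: subtract 7×row2 = (0, 0, 0, 5)
step 4: normalize row 3 (÷5) = (0, 0, 0, 1)
  row 0: subtract 6×row3 = (1, 0, 0, 0)
  row 1: subtract 2×row3 = (0, 1, 0, 0)
  row 2: subtract 11×row3 = (0, 0, 1, 0)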